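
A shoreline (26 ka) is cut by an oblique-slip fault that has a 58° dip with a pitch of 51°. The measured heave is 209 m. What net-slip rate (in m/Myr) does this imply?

19500 m/Myr

dip-slip = heave / cos(dip) = 209 / cos(58°) = 394.4 m
net slip = dip-slip / sin(rake) = 394.4 / sin(51°) = 507.5 m
rate = 507.5 m / 26 ka = 0.0195 m/yr = 19500 m/Myr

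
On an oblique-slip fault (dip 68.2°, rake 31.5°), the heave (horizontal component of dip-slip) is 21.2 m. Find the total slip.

dip-slip = heave / cos(dip) = 21.2 / cos(68.2°) = 57.09 m
net slip = dip-slip / sin(rake) = 57.09 / sin(31.5°) = 109 m

109 m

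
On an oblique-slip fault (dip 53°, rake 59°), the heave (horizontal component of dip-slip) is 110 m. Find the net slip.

dip-slip = heave / cos(dip) = 110 / cos(53°) = 182.8 m
net slip = dip-slip / sin(rake) = 182.8 / sin(59°) = 213 m

213 m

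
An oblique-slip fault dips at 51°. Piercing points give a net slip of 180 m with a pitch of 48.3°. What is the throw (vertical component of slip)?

dip-slip = net slip × sin(rake) = 180 m × sin(48.3°) = 134.4 m
throw = dip-slip × sin(dip) = 134.4 × sin(51°) = 104 m

104 m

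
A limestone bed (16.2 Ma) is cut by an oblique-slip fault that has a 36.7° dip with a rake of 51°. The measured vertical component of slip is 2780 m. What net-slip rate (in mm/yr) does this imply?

0.369 mm/yr

dip-slip = throw / sin(dip) = 2780 / sin(36.7°) = 4652 m
net slip = dip-slip / sin(rake) = 4652 / sin(51°) = 5986 m
rate = 5986 m / 16.2 Ma = 0.000369 m/yr = 0.369 mm/yr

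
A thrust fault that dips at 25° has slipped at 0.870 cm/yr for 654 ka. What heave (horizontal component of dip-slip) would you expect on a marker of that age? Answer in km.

dip-slip = rate × time = 0.870 cm/yr × 654 ka = 5690 m
heave = dip-slip × cos(dip) = 5690 × cos(25°) = 5160 m = 5.16 km

5.16 km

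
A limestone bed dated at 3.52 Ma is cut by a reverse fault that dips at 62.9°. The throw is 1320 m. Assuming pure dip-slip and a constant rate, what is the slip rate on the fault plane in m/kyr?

dip-slip = throw / sin(dip) = 1320 m / sin(62.9°) = 1483 m
rate = 1483 m / 3.52 Ma = 0.000421 m/yr = 0.421 m/kyr

0.421 m/kyr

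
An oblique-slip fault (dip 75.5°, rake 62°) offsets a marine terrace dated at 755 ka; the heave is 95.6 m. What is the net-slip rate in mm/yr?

0.573 mm/yr

dip-slip = heave / cos(dip) = 95.6 / cos(75.5°) = 381.8 m
net slip = dip-slip / sin(rake) = 381.8 / sin(62°) = 432.4 m
rate = 432.4 m / 755 ka = 0.000573 m/yr = 0.573 mm/yr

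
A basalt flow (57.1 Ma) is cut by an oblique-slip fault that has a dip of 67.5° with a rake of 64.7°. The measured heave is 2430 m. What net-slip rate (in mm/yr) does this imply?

dip-slip = heave / cos(dip) = 2430 / cos(67.5°) = 6350 m
net slip = dip-slip / sin(rake) = 6350 / sin(64.7°) = 7024 m
rate = 7024 m / 57.1 Ma = 0.000123 m/yr = 0.123 mm/yr

0.123 mm/yr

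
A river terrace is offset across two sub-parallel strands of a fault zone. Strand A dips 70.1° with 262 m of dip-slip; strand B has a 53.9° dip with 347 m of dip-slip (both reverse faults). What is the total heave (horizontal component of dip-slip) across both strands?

294 m

heave_A = 262 × cos(70.1°) = 89.18 m
heave_B = 347 × cos(53.9°) = 204.5 m
total = 89.18 + 204.5 = 294 m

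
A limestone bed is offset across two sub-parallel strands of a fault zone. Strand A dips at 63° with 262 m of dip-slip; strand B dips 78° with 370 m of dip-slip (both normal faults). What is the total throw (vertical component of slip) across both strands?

595 m

throw_A = 262 × sin(63°) = 233.4 m
throw_B = 370 × sin(78°) = 361.9 m
total = 233.4 + 361.9 = 595 m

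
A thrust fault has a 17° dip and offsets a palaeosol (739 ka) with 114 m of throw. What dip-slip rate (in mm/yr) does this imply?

0.528 mm/yr

dip-slip = throw / sin(dip) = 114 m / sin(17°) = 389.9 m
rate = 389.9 m / 739 ka = 0.000528 m/yr = 0.528 mm/yr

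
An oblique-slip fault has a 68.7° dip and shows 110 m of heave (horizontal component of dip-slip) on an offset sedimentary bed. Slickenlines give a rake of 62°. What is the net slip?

dip-slip = heave / cos(dip) = 110 / cos(68.7°) = 302.8 m
net slip = dip-slip / sin(rake) = 302.8 / sin(62°) = 343 m

343 m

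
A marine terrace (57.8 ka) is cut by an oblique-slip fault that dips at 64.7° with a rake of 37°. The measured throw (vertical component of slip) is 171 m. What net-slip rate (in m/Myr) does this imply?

5440 m/Myr

dip-slip = throw / sin(dip) = 171 / sin(64.7°) = 189.1 m
net slip = dip-slip / sin(rake) = 189.1 / sin(37°) = 314.3 m
rate = 314.3 m / 57.8 ka = 0.00544 m/yr = 5440 m/Myr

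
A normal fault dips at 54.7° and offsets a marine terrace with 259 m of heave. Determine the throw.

366 m

throw = heave × tan(dip) = 259 × tan(54.7°) = 366 m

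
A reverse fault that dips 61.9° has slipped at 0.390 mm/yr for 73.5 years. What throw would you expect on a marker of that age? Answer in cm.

dip-slip = rate × time = 0.390 mm/yr × 73.5 years = 0.02866 m
throw = dip-slip × sin(dip) = 0.02866 × sin(61.9°) = 0.0253 m = 2.53 cm

2.53 cm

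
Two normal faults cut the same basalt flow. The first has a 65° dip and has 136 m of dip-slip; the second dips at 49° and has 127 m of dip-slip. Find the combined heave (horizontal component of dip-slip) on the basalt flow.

141 m

heave_A = 136 × cos(65°) = 57.48 m
heave_B = 127 × cos(49°) = 83.32 m
total = 57.48 + 83.32 = 141 m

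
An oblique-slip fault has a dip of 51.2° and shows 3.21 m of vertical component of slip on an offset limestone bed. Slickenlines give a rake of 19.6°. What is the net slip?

12.3 m

dip-slip = throw / sin(dip) = 3.21 / sin(51.2°) = 4.119 m
net slip = dip-slip / sin(rake) = 4.119 / sin(19.6°) = 12.3 m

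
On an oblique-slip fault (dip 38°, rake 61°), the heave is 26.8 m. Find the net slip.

dip-slip = heave / cos(dip) = 26.8 / cos(38°) = 34.01 m
net slip = dip-slip / sin(rake) = 34.01 / sin(61°) = 38.9 m

38.9 m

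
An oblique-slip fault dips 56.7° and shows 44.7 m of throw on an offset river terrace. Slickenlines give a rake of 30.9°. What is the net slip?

104 m

dip-slip = throw / sin(dip) = 44.7 / sin(56.7°) = 53.48 m
net slip = dip-slip / sin(rake) = 53.48 / sin(30.9°) = 104 m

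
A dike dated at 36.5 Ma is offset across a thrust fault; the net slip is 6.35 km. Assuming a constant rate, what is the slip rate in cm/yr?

rate = 6.35 km / 36.5 Ma = 0.000174 m/yr = 0.0174 cm/yr

0.0174 cm/yr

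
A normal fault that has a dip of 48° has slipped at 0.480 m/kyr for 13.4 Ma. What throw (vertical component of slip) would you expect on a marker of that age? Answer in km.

4.78 km

dip-slip = rate × time = 0.480 m/kyr × 13.4 Ma = 6432 m
throw = dip-slip × sin(dip) = 6432 × sin(48°) = 4780 m = 4.78 km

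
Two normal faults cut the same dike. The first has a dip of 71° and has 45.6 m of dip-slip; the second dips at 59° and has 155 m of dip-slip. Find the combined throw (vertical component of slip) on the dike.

throw_A = 45.6 × sin(71°) = 43.12 m
throw_B = 155 × sin(59°) = 132.9 m
total = 43.12 + 132.9 = 176 m

176 m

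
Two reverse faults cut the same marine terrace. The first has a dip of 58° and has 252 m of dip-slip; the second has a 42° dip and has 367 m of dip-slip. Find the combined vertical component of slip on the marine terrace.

459 m

throw_A = 252 × sin(58°) = 213.7 m
throw_B = 367 × sin(42°) = 245.6 m
total = 213.7 + 245.6 = 459 m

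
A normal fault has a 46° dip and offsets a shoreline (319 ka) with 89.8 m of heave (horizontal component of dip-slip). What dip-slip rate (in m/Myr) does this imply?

405 m/Myr

dip-slip = heave / cos(dip) = 89.8 m / cos(46°) = 129.3 m
rate = 129.3 m / 319 ka = 0.000405 m/yr = 405 m/Myr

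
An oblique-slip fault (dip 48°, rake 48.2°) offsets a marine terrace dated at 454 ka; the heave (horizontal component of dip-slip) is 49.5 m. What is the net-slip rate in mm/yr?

dip-slip = heave / cos(dip) = 49.5 / cos(48°) = 73.98 m
net slip = dip-slip / sin(rake) = 73.98 / sin(48.2°) = 99.23 m
rate = 99.23 m / 454 ka = 0.000219 m/yr = 0.219 mm/yr

0.219 mm/yr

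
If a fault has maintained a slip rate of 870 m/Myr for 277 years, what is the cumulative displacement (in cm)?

slip = rate × time = 870 m/Myr × 277 years = 0.241 m = 24.1 cm

24.1 cm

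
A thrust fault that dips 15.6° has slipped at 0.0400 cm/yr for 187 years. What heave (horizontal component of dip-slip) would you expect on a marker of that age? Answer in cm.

7.20 cm

dip-slip = rate × time = 0.0400 cm/yr × 187 years = 0.07480 m
heave = dip-slip × cos(dip) = 0.07480 × cos(15.6°) = 0.0720 m = 7.20 cm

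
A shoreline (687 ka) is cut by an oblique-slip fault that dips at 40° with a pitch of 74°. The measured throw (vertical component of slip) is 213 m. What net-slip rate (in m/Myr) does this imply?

502 m/Myr

dip-slip = throw / sin(dip) = 213 / sin(40°) = 331.4 m
net slip = dip-slip / sin(rake) = 331.4 / sin(74°) = 344.7 m
rate = 344.7 m / 687 ka = 0.000502 m/yr = 502 m/Myr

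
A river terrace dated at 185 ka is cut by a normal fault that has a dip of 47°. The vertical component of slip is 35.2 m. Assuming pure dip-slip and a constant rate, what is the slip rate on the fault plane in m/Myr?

dip-slip = throw / sin(dip) = 35.2 m / sin(47°) = 48.13 m
rate = 48.13 m / 185 ka = 0.000260 m/yr = 260 m/Myr

260 m/Myr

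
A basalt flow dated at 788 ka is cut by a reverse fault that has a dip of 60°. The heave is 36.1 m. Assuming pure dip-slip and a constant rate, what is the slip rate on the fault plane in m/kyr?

dip-slip = heave / cos(dip) = 36.1 m / cos(60°) = 72.20 m
rate = 72.20 m / 788 ka = 0.0000916 m/yr = 0.0916 m/kyr

0.0916 m/kyr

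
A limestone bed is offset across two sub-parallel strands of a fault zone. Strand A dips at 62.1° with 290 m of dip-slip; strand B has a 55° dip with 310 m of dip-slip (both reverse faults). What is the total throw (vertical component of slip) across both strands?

510 m

throw_A = 290 × sin(62.1°) = 256.3 m
throw_B = 310 × sin(55°) = 253.9 m
total = 256.3 + 253.9 = 510 m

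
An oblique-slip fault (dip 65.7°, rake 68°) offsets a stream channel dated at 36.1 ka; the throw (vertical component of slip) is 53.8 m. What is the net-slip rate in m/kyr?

1.76 m/kyr

dip-slip = throw / sin(dip) = 53.8 / sin(65.7°) = 59.03 m
net slip = dip-slip / sin(rake) = 59.03 / sin(68°) = 63.67 m
rate = 63.67 m / 36.1 ka = 0.00176 m/yr = 1.76 m/kyr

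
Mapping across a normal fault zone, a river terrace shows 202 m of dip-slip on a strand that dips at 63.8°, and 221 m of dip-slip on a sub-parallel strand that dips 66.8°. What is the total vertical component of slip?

384 m

throw_A = 202 × sin(63.8°) = 181.2 m
throw_B = 221 × sin(66.8°) = 203.1 m
total = 181.2 + 203.1 = 384 m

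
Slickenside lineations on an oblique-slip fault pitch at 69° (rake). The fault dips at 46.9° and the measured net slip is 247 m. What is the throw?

168 m

dip-slip = net slip × sin(rake) = 247 m × sin(69°) = 230.6 m
throw = dip-slip × sin(dip) = 230.6 × sin(46.9°) = 168 m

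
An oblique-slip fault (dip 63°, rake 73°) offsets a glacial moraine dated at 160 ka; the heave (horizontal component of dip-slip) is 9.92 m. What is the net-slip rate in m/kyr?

0.143 m/kyr

dip-slip = heave / cos(dip) = 9.92 / cos(63°) = 21.85 m
net slip = dip-slip / sin(rake) = 21.85 / sin(73°) = 22.85 m
rate = 22.85 m / 160 ka = 0.000143 m/yr = 0.143 m/kyr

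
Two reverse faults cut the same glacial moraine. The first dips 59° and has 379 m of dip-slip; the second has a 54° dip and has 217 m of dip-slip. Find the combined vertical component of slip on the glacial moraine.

throw_A = 379 × sin(59°) = 324.9 m
throw_B = 217 × sin(54°) = 175.6 m
total = 324.9 + 175.6 = 500 m

500 m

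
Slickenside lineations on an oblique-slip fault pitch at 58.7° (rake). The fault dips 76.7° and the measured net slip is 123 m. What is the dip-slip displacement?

dip-slip = net slip × sin(rake) = 123 m × sin(58.7°) = 105 m

105 m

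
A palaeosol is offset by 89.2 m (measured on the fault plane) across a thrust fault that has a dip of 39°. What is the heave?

69.3 m

heave = dip-slip × cos(dip) = 89.2 m × cos(39°) = 69.3 m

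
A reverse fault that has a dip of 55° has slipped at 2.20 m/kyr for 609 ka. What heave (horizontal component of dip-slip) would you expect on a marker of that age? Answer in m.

768 m

dip-slip = rate × time = 2.20 m/kyr × 609 ka = 1340 m
heave = dip-slip × cos(dip) = 1340 × cos(55°) = 768 m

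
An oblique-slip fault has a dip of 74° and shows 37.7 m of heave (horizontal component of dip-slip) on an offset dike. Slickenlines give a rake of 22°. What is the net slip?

dip-slip = heave / cos(dip) = 37.7 / cos(74°) = 136.8 m
net slip = dip-slip / sin(rake) = 136.8 / sin(22°) = 365 m

365 m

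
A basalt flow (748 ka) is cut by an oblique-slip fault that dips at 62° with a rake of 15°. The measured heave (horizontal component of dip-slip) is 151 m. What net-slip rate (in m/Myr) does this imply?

dip-slip = heave / cos(dip) = 151 / cos(62°) = 321.6 m
net slip = dip-slip / sin(rake) = 321.6 / sin(15°) = 1243 m
rate = 1243 m / 748 ka = 0.00166 m/yr = 1660 m/Myr

1660 m/Myr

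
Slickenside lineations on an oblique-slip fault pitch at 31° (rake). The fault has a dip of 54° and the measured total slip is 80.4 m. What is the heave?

24.3 m

dip-slip = net slip × sin(rake) = 80.4 m × sin(31°) = 41.41 m
heave = dip-slip × cos(dip) = 41.41 × cos(54°) = 24.3 m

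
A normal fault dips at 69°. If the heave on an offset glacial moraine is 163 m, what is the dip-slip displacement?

455 m

dip-slip = heave / cos(dip) = 163 / cos(69°) = 455 m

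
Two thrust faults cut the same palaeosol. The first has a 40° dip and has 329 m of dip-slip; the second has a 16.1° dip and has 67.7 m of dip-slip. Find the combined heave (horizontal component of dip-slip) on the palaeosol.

317 m

heave_A = 329 × cos(40°) = 252 m
heave_B = 67.7 × cos(16.1°) = 65.04 m
total = 252 + 65.04 = 317 m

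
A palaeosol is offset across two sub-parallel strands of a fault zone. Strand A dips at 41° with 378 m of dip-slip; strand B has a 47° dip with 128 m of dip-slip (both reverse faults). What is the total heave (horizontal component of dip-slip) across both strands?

heave_A = 378 × cos(41°) = 285.3 m
heave_B = 128 × cos(47°) = 87.30 m
total = 285.3 + 87.30 = 373 m

373 m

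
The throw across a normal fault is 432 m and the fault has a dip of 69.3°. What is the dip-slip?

dip-slip = throw / sin(dip) = 432 / sin(69.3°) = 462 m

462 m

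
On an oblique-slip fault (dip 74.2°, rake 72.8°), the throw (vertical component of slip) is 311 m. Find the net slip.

dip-slip = throw / sin(dip) = 311 / sin(74.2°) = 323.2 m
net slip = dip-slip / sin(rake) = 323.2 / sin(72.8°) = 338 m

338 m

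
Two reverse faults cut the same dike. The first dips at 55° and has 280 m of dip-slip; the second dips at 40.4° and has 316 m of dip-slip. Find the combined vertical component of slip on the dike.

throw_A = 280 × sin(55°) = 229.4 m
throw_B = 316 × sin(40.4°) = 204.8 m
total = 229.4 + 204.8 = 434 m

434 m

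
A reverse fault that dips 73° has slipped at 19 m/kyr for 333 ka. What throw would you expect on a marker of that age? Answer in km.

dip-slip = rate × time = 19 m/kyr × 333 ka = 6327 m
throw = dip-slip × sin(dip) = 6327 × sin(73°) = 6050 m = 6.05 km

6.05 km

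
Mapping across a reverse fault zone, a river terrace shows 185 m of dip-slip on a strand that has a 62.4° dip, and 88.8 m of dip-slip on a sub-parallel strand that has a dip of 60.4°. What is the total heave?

130 m

heave_A = 185 × cos(62.4°) = 85.71 m
heave_B = 88.8 × cos(60.4°) = 43.86 m
total = 85.71 + 43.86 = 130 m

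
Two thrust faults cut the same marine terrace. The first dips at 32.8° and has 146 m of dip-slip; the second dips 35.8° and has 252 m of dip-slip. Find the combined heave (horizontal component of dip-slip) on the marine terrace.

heave_A = 146 × cos(32.8°) = 122.7 m
heave_B = 252 × cos(35.8°) = 204.4 m
total = 122.7 + 204.4 = 327 m

327 m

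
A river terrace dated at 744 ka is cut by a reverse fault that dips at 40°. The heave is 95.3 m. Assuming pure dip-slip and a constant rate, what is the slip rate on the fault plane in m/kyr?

0.167 m/kyr

dip-slip = heave / cos(dip) = 95.3 m / cos(40°) = 124.4 m
rate = 124.4 m / 744 ka = 0.000167 m/yr = 0.167 m/kyr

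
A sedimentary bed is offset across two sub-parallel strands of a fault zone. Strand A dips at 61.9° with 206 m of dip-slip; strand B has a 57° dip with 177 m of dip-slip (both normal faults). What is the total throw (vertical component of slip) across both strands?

330 m

throw_A = 206 × sin(61.9°) = 181.7 m
throw_B = 177 × sin(57°) = 148.4 m
total = 181.7 + 148.4 = 330 m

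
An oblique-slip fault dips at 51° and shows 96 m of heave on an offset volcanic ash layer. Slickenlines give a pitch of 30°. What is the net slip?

dip-slip = heave / cos(dip) = 96 / cos(51°) = 152.5 m
net slip = dip-slip / sin(rake) = 152.5 / sin(30°) = 305 m

305 m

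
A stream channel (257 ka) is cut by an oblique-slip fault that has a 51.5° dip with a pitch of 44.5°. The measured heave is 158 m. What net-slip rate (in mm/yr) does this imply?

1.41 mm/yr

dip-slip = heave / cos(dip) = 158 / cos(51.5°) = 253.8 m
net slip = dip-slip / sin(rake) = 253.8 / sin(44.5°) = 362.1 m
rate = 362.1 m / 257 ka = 0.00141 m/yr = 1.41 mm/yr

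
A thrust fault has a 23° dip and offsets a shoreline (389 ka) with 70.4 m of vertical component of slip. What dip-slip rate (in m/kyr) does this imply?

dip-slip = throw / sin(dip) = 70.4 m / sin(23°) = 180.2 m
rate = 180.2 m / 389 ka = 0.000463 m/yr = 0.463 m/kyr

0.463 m/kyr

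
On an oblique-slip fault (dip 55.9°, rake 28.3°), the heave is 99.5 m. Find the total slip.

dip-slip = heave / cos(dip) = 99.5 / cos(55.9°) = 177.5 m
net slip = dip-slip / sin(rake) = 177.5 / sin(28.3°) = 374 m

374 m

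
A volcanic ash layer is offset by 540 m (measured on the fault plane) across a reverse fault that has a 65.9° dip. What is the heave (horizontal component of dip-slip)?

220 m

heave = dip-slip × cos(dip) = 540 m × cos(65.9°) = 220 m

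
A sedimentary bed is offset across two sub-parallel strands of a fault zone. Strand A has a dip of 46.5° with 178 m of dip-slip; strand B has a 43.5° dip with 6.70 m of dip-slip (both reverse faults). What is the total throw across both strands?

134 m

throw_A = 178 × sin(46.5°) = 129.1 m
throw_B = 6.70 × sin(43.5°) = 4.612 m
total = 129.1 + 4.612 = 134 m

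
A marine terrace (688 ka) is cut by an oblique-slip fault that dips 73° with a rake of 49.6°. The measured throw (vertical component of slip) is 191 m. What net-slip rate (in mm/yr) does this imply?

0.381 mm/yr

dip-slip = throw / sin(dip) = 191 / sin(73°) = 199.7 m
net slip = dip-slip / sin(rake) = 199.7 / sin(49.6°) = 262.3 m
rate = 262.3 m / 688 ka = 0.000381 m/yr = 0.381 mm/yr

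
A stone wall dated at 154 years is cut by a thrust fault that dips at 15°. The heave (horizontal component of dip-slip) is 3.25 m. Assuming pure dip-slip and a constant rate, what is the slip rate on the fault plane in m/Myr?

dip-slip = heave / cos(dip) = 3.25 m / cos(15°) = 3.365 m
rate = 3.365 m / 154 years = 0.0218 m/yr = 21800 m/Myr

21800 m/Myr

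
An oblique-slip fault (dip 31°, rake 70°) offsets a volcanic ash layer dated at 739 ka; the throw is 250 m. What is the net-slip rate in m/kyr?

dip-slip = throw / sin(dip) = 250 / sin(31°) = 485.4 m
net slip = dip-slip / sin(rake) = 485.4 / sin(70°) = 516.6 m
rate = 516.6 m / 739 ka = 0.000699 m/yr = 0.699 m/kyr

0.699 m/kyr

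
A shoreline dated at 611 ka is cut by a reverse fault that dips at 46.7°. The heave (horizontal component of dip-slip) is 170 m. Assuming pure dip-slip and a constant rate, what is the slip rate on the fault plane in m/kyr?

0.406 m/kyr

dip-slip = heave / cos(dip) = 170 m / cos(46.7°) = 247.9 m
rate = 247.9 m / 611 ka = 0.000406 m/yr = 0.406 m/kyr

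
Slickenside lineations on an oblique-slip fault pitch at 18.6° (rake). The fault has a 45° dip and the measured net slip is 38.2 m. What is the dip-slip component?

dip-slip = net slip × sin(rake) = 38.2 m × sin(18.6°) = 12.2 m

12.2 m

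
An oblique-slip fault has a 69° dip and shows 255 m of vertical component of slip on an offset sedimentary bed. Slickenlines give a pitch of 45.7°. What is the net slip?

382 m

dip-slip = throw / sin(dip) = 255 / sin(69°) = 273.1 m
net slip = dip-slip / sin(rake) = 273.1 / sin(45.7°) = 382 m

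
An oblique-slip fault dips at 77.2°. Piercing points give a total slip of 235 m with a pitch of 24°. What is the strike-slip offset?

215 m

strike-slip = net slip × cos(rake) = 235 m × cos(24°) = 215 m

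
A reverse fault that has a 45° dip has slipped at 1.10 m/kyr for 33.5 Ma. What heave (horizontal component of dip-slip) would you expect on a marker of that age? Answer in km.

26.1 km

dip-slip = rate × time = 1.10 m/kyr × 33.5 Ma = 36850 m
heave = dip-slip × cos(dip) = 36850 × cos(45°) = 26100 m = 26.1 km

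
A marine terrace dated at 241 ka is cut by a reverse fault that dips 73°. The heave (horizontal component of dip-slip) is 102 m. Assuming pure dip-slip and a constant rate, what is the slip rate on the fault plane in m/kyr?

1.45 m/kyr

dip-slip = heave / cos(dip) = 102 m / cos(73°) = 348.9 m
rate = 348.9 m / 241 ka = 0.00145 m/yr = 1.45 m/kyr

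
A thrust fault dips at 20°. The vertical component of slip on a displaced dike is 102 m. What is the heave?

280 m

heave = throw / tan(dip) = 102 / tan(20°) = 280 m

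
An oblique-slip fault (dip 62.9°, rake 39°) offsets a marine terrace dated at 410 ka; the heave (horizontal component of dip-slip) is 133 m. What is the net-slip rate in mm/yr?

dip-slip = heave / cos(dip) = 133 / cos(62.9°) = 292 m
net slip = dip-slip / sin(rake) = 292 / sin(39°) = 463.9 m
rate = 463.9 m / 410 ka = 0.00113 m/yr = 1.13 mm/yr

1.13 mm/yr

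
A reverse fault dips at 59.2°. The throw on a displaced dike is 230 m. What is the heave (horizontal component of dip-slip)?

137 m

heave = throw / tan(dip) = 230 / tan(59.2°) = 137 m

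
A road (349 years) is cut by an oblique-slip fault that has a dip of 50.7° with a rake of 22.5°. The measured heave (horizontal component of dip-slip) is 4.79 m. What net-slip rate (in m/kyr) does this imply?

dip-slip = heave / cos(dip) = 4.79 / cos(50.7°) = 7.563 m
net slip = dip-slip / sin(rake) = 7.563 / sin(22.5°) = 19.76 m
rate = 19.76 m / 349 years = 0.0566 m/yr = 56.6 m/kyr

56.6 m/kyr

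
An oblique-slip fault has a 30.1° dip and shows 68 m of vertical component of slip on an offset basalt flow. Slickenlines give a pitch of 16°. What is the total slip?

492 m

dip-slip = throw / sin(dip) = 68 / sin(30.1°) = 135.6 m
net slip = dip-slip / sin(rake) = 135.6 / sin(16°) = 492 m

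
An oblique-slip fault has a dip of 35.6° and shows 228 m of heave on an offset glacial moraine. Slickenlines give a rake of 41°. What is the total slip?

dip-slip = heave / cos(dip) = 228 / cos(35.6°) = 280.4 m
net slip = dip-slip / sin(rake) = 280.4 / sin(41°) = 427 m

427 m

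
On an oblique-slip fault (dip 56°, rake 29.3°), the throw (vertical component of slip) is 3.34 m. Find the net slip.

8.23 m

dip-slip = throw / sin(dip) = 3.34 / sin(56°) = 4.029 m
net slip = dip-slip / sin(rake) = 4.029 / sin(29.3°) = 8.23 m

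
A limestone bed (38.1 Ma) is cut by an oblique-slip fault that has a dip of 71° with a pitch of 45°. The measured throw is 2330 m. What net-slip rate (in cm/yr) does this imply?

dip-slip = throw / sin(dip) = 2330 / sin(71°) = 2464 m
net slip = dip-slip / sin(rake) = 2464 / sin(45°) = 3485 m
rate = 3485 m / 38.1 Ma = 0.0000915 m/yr = 0.00915 cm/yr

0.00915 cm/yr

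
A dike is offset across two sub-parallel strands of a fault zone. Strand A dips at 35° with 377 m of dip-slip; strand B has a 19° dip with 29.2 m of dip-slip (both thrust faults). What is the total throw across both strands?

226 m

throw_A = 377 × sin(35°) = 216.2 m
throw_B = 29.2 × sin(19°) = 9.507 m
total = 216.2 + 9.507 = 226 m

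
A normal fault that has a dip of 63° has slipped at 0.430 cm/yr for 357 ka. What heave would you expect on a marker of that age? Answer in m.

697 m

dip-slip = rate × time = 0.430 cm/yr × 357 ka = 1535 m
heave = dip-slip × cos(dip) = 1535 × cos(63°) = 697 m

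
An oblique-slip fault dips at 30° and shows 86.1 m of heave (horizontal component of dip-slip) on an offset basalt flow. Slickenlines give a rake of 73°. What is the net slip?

dip-slip = heave / cos(dip) = 86.1 / cos(30°) = 99.42 m
net slip = dip-slip / sin(rake) = 99.42 / sin(73°) = 104 m

104 m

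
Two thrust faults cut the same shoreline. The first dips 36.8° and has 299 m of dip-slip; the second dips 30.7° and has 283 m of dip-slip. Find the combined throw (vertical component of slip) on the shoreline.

throw_A = 299 × sin(36.8°) = 179.1 m
throw_B = 283 × sin(30.7°) = 144.5 m
total = 179.1 + 144.5 = 324 m

324 m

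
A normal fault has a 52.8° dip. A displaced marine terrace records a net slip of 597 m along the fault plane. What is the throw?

476 m

throw = dip-slip × sin(dip) = 597 m × sin(52.8°) = 476 m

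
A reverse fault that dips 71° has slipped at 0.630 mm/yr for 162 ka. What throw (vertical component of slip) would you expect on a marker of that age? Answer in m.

dip-slip = rate × time = 0.630 mm/yr × 162 ka = 102.1 m
throw = dip-slip × sin(dip) = 102.1 × sin(71°) = 96.5 m

96.5 m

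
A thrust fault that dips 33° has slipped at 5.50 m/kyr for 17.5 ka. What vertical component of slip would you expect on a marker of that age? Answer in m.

52.4 m

dip-slip = rate × time = 5.50 m/kyr × 17.5 ka = 96.25 m
throw = dip-slip × sin(dip) = 96.25 × sin(33°) = 52.4 m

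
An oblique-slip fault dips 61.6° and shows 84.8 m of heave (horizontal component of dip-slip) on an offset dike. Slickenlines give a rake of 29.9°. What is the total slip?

dip-slip = heave / cos(dip) = 84.8 / cos(61.6°) = 178.3 m
net slip = dip-slip / sin(rake) = 178.3 / sin(29.9°) = 358 m

358 m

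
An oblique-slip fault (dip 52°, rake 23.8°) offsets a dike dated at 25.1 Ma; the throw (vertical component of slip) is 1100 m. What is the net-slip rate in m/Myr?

dip-slip = throw / sin(dip) = 1100 / sin(52°) = 1396 m
net slip = dip-slip / sin(rake) = 1396 / sin(23.8°) = 3459 m
rate = 3459 m / 25.1 Ma = 0.000138 m/yr = 138 m/Myr

138 m/Myr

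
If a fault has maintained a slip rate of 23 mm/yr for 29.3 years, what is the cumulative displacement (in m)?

slip = rate × time = 23 mm/yr × 29.3 years = 0.674 m

0.674 m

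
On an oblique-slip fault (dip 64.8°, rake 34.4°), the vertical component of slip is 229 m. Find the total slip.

dip-slip = throw / sin(dip) = 229 / sin(64.8°) = 253.1 m
net slip = dip-slip / sin(rake) = 253.1 / sin(34.4°) = 448 m

448 m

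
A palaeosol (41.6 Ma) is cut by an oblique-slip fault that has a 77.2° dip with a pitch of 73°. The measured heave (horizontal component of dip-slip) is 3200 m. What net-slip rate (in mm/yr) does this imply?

dip-slip = heave / cos(dip) = 3200 / cos(77.2°) = 14440 m
net slip = dip-slip / sin(rake) = 14440 / sin(73°) = 15100 m
rate = 15100 m / 41.6 Ma = 0.000363 m/yr = 0.363 mm/yr

0.363 mm/yr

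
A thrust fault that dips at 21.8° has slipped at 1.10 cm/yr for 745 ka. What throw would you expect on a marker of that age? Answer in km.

3.04 km

dip-slip = rate × time = 1.10 cm/yr × 745 ka = 8195 m
throw = dip-slip × sin(dip) = 8195 × sin(21.8°) = 3040 m = 3.04 km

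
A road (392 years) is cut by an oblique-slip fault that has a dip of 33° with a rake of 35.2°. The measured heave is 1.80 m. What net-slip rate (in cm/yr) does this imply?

dip-slip = heave / cos(dip) = 1.80 / cos(33°) = 2.146 m
net slip = dip-slip / sin(rake) = 2.146 / sin(35.2°) = 3.723 m
rate = 3.723 m / 392 years = 0.00950 m/yr = 0.950 cm/yr

0.950 cm/yr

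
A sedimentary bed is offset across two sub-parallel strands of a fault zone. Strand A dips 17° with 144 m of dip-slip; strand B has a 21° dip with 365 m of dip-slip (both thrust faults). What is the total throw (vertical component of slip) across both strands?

173 m

throw_A = 144 × sin(17°) = 42.10 m
throw_B = 365 × sin(21°) = 130.8 m
total = 42.10 + 130.8 = 173 m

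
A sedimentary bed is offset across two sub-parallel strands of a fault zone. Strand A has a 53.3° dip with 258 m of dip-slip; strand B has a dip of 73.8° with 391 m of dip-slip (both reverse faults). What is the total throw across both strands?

582 m

throw_A = 258 × sin(53.3°) = 206.9 m
throw_B = 391 × sin(73.8°) = 375.5 m
total = 206.9 + 375.5 = 582 m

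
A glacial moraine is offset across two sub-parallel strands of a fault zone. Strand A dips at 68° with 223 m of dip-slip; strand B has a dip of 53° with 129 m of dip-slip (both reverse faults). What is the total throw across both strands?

throw_A = 223 × sin(68°) = 206.8 m
throw_B = 129 × sin(53°) = 103 m
total = 206.8 + 103 = 310 m

310 m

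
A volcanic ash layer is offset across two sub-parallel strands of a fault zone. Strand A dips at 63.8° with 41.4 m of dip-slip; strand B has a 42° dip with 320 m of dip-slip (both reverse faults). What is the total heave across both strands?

256 m

heave_A = 41.4 × cos(63.8°) = 18.28 m
heave_B = 320 × cos(42°) = 237.8 m
total = 18.28 + 237.8 = 256 m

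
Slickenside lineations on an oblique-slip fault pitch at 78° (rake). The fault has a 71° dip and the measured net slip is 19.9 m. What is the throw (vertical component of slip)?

dip-slip = net slip × sin(rake) = 19.9 m × sin(78°) = 19.47 m
throw = dip-slip × sin(dip) = 19.47 × sin(71°) = 18.4 m

18.4 m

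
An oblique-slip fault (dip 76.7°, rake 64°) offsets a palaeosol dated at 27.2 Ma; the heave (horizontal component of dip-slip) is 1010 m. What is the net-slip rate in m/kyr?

0.180 m/kyr

dip-slip = heave / cos(dip) = 1010 / cos(76.7°) = 4390 m
net slip = dip-slip / sin(rake) = 4390 / sin(64°) = 4885 m
rate = 4885 m / 27.2 Ma = 0.000180 m/yr = 0.180 m/kyr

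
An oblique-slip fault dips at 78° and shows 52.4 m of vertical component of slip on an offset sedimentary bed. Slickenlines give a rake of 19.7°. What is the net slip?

dip-slip = throw / sin(dip) = 52.4 / sin(78°) = 53.57 m
net slip = dip-slip / sin(rake) = 53.57 / sin(19.7°) = 159 m

159 m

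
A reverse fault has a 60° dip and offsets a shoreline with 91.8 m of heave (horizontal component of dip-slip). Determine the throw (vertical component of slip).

159 m

throw = heave × tan(dip) = 91.8 × tan(60°) = 159 m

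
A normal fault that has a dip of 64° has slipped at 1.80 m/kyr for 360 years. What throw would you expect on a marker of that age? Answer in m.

0.582 m

dip-slip = rate × time = 1.80 m/kyr × 360 years = 0.6480 m
throw = dip-slip × sin(dip) = 0.6480 × sin(64°) = 0.582 m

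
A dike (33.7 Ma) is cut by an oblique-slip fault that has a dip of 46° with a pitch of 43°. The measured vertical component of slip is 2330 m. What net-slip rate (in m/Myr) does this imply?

dip-slip = throw / sin(dip) = 2330 / sin(46°) = 3239 m
net slip = dip-slip / sin(rake) = 3239 / sin(43°) = 4749 m
rate = 4749 m / 33.7 Ma = 0.000141 m/yr = 141 m/Myr

141 m/Myr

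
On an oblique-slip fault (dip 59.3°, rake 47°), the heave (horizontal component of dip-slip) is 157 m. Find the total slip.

dip-slip = heave / cos(dip) = 157 / cos(59.3°) = 307.5 m
net slip = dip-slip / sin(rake) = 307.5 / sin(47°) = 420 m

420 m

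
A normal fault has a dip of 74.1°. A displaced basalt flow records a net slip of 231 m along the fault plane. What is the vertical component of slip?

222 m

throw = dip-slip × sin(dip) = 231 m × sin(74.1°) = 222 m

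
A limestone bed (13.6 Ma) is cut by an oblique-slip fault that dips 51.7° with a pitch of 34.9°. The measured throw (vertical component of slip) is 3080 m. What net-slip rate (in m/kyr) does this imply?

0.504 m/kyr

dip-slip = throw / sin(dip) = 3080 / sin(51.7°) = 3925 m
net slip = dip-slip / sin(rake) = 3925 / sin(34.9°) = 6860 m
rate = 6860 m / 13.6 Ma = 0.000504 m/yr = 0.504 m/kyr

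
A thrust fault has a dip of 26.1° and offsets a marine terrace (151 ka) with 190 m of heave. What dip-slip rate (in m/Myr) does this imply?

1400 m/Myr

dip-slip = heave / cos(dip) = 190 m / cos(26.1°) = 211.6 m
rate = 211.6 m / 151 ka = 0.00140 m/yr = 1400 m/Myr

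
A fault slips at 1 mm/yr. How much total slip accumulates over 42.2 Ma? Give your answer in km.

42.2 km

slip = rate × time = 1 mm/yr × 42.2 Ma = 42200 m = 42.2 km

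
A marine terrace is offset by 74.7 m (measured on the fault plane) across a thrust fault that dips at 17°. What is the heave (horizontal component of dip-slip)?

heave = dip-slip × cos(dip) = 74.7 m × cos(17°) = 71.4 m

71.4 m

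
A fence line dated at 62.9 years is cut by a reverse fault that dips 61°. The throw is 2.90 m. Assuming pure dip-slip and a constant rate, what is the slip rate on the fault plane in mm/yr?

52.7 mm/yr

dip-slip = throw / sin(dip) = 2.90 m / sin(61°) = 3.316 m
rate = 3.316 m / 62.9 years = 0.0527 m/yr = 52.7 mm/yr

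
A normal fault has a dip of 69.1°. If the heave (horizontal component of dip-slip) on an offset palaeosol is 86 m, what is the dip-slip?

241 m

dip-slip = heave / cos(dip) = 86 / cos(69.1°) = 241 m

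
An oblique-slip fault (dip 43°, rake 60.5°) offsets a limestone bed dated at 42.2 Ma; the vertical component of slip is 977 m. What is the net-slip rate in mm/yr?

0.0390 mm/yr

dip-slip = throw / sin(dip) = 977 / sin(43°) = 1433 m
net slip = dip-slip / sin(rake) = 1433 / sin(60.5°) = 1646 m
rate = 1646 m / 42.2 Ma = 0.0000390 m/yr = 0.0390 mm/yr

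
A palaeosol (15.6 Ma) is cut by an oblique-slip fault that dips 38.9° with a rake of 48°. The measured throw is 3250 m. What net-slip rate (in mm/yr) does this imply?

dip-slip = throw / sin(dip) = 3250 / sin(38.9°) = 5175 m
net slip = dip-slip / sin(rake) = 5175 / sin(48°) = 6964 m
rate = 6964 m / 15.6 Ma = 0.000446 m/yr = 0.446 mm/yr

0.446 mm/yr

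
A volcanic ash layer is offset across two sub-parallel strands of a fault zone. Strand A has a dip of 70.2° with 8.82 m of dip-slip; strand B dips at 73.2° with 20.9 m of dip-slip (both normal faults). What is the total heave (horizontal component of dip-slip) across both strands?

heave_A = 8.82 × cos(70.2°) = 2.988 m
heave_B = 20.9 × cos(73.2°) = 6.041 m
total = 2.988 + 6.041 = 9.03 m

9.03 m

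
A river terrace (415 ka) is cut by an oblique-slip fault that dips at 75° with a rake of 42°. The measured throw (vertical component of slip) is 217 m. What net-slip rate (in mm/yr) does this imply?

0.809 mm/yr

dip-slip = throw / sin(dip) = 217 / sin(75°) = 224.7 m
net slip = dip-slip / sin(rake) = 224.7 / sin(42°) = 335.7 m
rate = 335.7 m / 415 ka = 0.000809 m/yr = 0.809 mm/yr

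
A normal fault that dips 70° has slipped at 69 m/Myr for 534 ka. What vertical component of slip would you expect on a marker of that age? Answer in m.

dip-slip = rate × time = 69 m/Myr × 534 ka = 36.85 m
throw = dip-slip × sin(dip) = 36.85 × sin(70°) = 34.6 m

34.6 m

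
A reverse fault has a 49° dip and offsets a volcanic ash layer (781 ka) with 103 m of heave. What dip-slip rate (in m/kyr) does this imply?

0.201 m/kyr

dip-slip = heave / cos(dip) = 103 m / cos(49°) = 157 m
rate = 157 m / 781 ka = 0.000201 m/yr = 0.201 m/kyr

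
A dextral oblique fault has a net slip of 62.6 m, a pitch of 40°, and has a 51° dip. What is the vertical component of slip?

31.3 m

dip-slip = net slip × sin(rake) = 62.6 m × sin(40°) = 40.24 m
throw = dip-slip × sin(dip) = 40.24 × sin(51°) = 31.3 m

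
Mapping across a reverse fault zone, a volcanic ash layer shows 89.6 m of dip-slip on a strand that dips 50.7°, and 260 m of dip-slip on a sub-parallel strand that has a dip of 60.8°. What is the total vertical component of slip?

throw_A = 89.6 × sin(50.7°) = 69.34 m
throw_B = 260 × sin(60.8°) = 227 m
total = 69.34 + 227 = 296 m

296 m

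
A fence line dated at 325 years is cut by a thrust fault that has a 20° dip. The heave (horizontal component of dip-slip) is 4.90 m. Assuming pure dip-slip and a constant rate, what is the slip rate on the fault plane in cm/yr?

1.60 cm/yr

dip-slip = heave / cos(dip) = 4.90 m / cos(20°) = 5.214 m
rate = 5.214 m / 325 years = 0.0160 m/yr = 1.60 cm/yr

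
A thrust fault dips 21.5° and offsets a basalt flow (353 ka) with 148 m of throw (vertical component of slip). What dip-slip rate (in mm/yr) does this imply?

1.14 mm/yr

dip-slip = throw / sin(dip) = 148 m / sin(21.5°) = 403.8 m
rate = 403.8 m / 353 ka = 0.00114 m/yr = 1.14 mm/yr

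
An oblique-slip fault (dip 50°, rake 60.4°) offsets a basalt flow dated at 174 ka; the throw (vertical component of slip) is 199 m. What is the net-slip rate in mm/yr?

dip-slip = throw / sin(dip) = 199 / sin(50°) = 259.8 m
net slip = dip-slip / sin(rake) = 259.8 / sin(60.4°) = 298.8 m
rate = 298.8 m / 174 ka = 0.00172 m/yr = 1.72 mm/yr

1.72 mm/yr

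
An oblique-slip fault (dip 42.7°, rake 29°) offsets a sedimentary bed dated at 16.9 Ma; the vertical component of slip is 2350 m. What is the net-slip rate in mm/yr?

dip-slip = throw / sin(dip) = 2350 / sin(42.7°) = 3465 m
net slip = dip-slip / sin(rake) = 3465 / sin(29°) = 7148 m
rate = 7148 m / 16.9 Ma = 0.000423 m/yr = 0.423 mm/yr

0.423 mm/yr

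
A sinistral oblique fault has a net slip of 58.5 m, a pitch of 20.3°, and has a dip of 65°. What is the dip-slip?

dip-slip = net slip × sin(rake) = 58.5 m × sin(20.3°) = 20.3 m

20.3 m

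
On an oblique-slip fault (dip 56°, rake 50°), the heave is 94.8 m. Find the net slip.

dip-slip = heave / cos(dip) = 94.8 / cos(56°) = 169.5 m
net slip = dip-slip / sin(rake) = 169.5 / sin(50°) = 221 m

221 m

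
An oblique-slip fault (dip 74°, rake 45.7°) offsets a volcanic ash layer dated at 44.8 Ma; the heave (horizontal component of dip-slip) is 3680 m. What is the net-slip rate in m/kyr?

dip-slip = heave / cos(dip) = 3680 / cos(74°) = 13350 m
net slip = dip-slip / sin(rake) = 13350 / sin(45.7°) = 18650 m
rate = 18650 m / 44.8 Ma = 0.000416 m/yr = 0.416 m/kyr

0.416 m/kyr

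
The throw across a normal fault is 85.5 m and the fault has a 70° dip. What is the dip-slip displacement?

91 m

dip-slip = throw / sin(dip) = 85.5 / sin(70°) = 91 m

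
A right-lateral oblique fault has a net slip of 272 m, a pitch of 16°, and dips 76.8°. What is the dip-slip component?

75 m

dip-slip = net slip × sin(rake) = 272 m × sin(16°) = 75 m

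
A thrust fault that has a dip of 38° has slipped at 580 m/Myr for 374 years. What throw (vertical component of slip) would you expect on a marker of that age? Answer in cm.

dip-slip = rate × time = 580 m/Myr × 374 years = 0.2169 m
throw = dip-slip × sin(dip) = 0.2169 × sin(38°) = 0.134 m = 13.4 cm

13.4 cm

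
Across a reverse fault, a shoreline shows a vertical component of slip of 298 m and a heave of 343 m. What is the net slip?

454 m

net slip = √(throw² + heave²) = √(298² + 343²) = 454 m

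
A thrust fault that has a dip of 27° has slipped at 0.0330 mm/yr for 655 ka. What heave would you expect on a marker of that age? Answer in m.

dip-slip = rate × time = 0.0330 mm/yr × 655 ka = 21.62 m
heave = dip-slip × cos(dip) = 21.62 × cos(27°) = 19.3 m

19.3 m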